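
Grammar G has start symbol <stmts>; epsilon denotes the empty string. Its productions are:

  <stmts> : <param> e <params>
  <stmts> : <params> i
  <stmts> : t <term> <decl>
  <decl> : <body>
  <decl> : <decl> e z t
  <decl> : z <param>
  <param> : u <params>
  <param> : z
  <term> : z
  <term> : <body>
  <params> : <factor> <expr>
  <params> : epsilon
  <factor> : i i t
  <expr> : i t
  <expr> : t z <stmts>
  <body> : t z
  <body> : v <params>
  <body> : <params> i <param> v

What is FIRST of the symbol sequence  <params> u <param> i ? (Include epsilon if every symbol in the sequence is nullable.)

{ i, u }

Add FIRST(<params>)\{epsilon} = { i }; <params> is nullable, continue.
u is a terminal; add {u} and stop.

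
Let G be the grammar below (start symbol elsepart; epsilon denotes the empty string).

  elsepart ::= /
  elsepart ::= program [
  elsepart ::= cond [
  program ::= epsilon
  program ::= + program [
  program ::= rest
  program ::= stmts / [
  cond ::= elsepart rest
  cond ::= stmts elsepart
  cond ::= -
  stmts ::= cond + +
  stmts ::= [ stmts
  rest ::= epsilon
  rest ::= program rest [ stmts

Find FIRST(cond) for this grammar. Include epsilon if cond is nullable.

{ +, -, /, [ }

From cond ::= elsepart rest: add FIRST(elsepart) = { +, -, /, [ }.
From cond ::= stmts elsepart: add FIRST(stmts) = { +, -, /, [ }.
cond ::= - contributes {-}.
Union: FIRST(cond) = { +, -, /, [ }.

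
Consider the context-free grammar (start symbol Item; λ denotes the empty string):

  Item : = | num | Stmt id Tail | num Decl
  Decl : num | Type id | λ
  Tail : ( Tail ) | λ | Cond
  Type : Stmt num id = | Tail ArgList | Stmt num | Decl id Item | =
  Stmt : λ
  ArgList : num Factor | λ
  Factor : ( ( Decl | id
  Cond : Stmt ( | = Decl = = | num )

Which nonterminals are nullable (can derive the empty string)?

{ ArgList, Decl, Stmt, Tail, Type }

Directly nullable (have an λ-production): Decl, Tail, Stmt, ArgList.
Type : Tail ArgList with every symbol nullable, so Type is nullable.
No other nonterminal has a production whose RHS symbols are all nullable.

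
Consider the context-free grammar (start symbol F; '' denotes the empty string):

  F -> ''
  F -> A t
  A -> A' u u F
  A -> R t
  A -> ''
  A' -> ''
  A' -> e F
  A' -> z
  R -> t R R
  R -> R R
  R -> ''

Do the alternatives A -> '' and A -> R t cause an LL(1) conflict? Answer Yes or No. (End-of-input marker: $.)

FIRST('') = { '' } and FIRST(R t) = { t }.
The first alternative is nullable and FOLLOW(A) = { t } shares t with FIRST of the second — conflict.

Yes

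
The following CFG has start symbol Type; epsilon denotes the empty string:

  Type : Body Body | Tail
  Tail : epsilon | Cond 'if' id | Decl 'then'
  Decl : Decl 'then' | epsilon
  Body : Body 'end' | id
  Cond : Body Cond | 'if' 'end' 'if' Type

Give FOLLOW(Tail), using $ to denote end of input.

In Type : Tail: Tail is at the end, add FOLLOW(Type) = { $, 'if' }.
Union: FOLLOW(Tail) = { $, 'if' }.

{ $, 'if' }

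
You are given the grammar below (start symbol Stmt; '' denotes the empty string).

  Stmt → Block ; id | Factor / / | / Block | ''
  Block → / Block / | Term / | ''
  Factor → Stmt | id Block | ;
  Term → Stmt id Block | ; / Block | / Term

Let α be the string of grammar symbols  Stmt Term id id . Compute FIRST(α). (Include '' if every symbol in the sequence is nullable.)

{ /, ;, id }

Add FIRST(Stmt)\{''} = { /, ;, id }; Stmt is nullable, continue.
Add FIRST(Term) = { /, ;, id }; Term is not nullable, stop.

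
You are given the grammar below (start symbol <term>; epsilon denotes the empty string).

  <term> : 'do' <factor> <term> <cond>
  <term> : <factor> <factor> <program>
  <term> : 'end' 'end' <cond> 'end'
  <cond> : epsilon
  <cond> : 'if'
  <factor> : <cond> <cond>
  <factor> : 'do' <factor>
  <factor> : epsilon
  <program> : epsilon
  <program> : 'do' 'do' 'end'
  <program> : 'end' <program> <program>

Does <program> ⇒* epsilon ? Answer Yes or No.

Yes

<program> has an epsilon-production, so <program> ⇒ epsilon.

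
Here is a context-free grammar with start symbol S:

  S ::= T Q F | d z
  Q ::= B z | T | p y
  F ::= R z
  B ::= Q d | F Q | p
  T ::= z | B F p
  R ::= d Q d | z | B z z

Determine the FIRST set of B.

From B ::= Q d: add FIRST(Q) = { d, p, z }.
From B ::= F Q: add FIRST(F) = { d, p, z }.
B ::= p contributes {p}.
Union: FIRST(B) = { d, p, z }.

{ d, p, z }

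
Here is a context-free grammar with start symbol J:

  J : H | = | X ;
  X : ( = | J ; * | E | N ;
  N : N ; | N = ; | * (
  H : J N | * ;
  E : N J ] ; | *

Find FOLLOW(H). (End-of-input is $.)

In J : H: H is at the end, add FOLLOW(J) = { $, *, ;, ] }.
Union: FOLLOW(H) = { $, *, ;, ] }.

{ $, *, ;, ] }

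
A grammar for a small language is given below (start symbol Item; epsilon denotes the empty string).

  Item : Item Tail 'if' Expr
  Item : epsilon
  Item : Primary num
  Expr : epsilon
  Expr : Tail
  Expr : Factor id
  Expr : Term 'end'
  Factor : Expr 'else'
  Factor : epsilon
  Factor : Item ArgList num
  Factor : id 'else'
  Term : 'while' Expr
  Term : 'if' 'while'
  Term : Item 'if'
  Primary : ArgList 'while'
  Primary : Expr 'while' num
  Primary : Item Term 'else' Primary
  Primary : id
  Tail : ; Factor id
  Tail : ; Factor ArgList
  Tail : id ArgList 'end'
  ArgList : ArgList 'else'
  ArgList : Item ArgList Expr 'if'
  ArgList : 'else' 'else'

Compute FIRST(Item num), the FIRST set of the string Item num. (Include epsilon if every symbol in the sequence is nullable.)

Add FIRST(Item)\{epsilon} = { 'else', 'if', 'while', ;, id }; Item is nullable, continue.
num is a terminal; add {num} and stop.

{ 'else', 'if', 'while', ;, id, num }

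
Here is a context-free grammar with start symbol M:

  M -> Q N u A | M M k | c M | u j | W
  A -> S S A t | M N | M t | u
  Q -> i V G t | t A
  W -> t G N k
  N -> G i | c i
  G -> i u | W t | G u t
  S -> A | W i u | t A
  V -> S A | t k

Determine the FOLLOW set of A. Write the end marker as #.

{ #, c, i, k, t, u }

In M -> Q N u A: A is at the end, add FOLLOW(M) = { #, c, i, k, t, u }.
In A -> S S A t: add FIRST(t) = { t }.
In Q -> t A: A is at the end, add FOLLOW(Q) = { c, i, t }.
In S -> A: A is at the end, add FOLLOW(S) = { c, i, t, u }.
In S -> t A: A is at the end, add FOLLOW(S) = { c, i, t, u }.
In V -> S A: A is at the end, add FOLLOW(V) = { i, t }.
Union: FOLLOW(A) = { #, c, i, k, t, u }.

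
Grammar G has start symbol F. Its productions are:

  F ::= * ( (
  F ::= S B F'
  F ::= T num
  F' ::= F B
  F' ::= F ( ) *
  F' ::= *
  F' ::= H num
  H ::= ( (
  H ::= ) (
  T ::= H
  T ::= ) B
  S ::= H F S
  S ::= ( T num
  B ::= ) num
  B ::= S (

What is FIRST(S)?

From S ::= H F S: add FIRST(H) = { (, ) }.
S ::= ( T num contributes {(}.
Union: FIRST(S) = { (, ) }.

{ (, ) }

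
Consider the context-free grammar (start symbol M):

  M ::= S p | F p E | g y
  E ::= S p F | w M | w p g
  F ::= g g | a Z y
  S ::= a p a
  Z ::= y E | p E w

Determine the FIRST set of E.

{ a, w }

From E ::= S p F: add FIRST(S) = { a }.
E ::= w M contributes {w}.
E ::= w p g contributes {w}.
Union: FIRST(E) = { a, w }.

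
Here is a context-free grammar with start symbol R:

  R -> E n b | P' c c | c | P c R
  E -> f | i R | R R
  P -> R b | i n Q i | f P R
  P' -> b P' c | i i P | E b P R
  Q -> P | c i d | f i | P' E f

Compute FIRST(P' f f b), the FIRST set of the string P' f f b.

{ b, c, f, i }

Add FIRST(P') = { b, c, f, i }; P' is not nullable, stop.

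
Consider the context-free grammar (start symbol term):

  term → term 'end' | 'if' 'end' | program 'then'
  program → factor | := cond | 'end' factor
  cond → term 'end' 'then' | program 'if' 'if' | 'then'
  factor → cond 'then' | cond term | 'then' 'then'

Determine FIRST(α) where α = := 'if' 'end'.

:= is a terminal; add {:=} and stop.

{ := }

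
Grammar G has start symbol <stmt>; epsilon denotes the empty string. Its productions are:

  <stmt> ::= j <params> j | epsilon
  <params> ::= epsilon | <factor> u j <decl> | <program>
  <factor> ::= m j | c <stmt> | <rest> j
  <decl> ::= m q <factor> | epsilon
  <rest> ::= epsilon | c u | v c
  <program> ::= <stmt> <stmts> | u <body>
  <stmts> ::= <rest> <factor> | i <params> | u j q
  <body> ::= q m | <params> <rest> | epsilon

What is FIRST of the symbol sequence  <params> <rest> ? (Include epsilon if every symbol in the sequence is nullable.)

{ c, i, j, m, u, v, epsilon }

Add FIRST(<params>)\{epsilon} = { c, i, j, m, u, v }; <params> is nullable, continue.
Add FIRST(<rest>)\{epsilon} = { c, v }; <rest> is nullable, continue.
Every symbol is nullable, so include epsilon.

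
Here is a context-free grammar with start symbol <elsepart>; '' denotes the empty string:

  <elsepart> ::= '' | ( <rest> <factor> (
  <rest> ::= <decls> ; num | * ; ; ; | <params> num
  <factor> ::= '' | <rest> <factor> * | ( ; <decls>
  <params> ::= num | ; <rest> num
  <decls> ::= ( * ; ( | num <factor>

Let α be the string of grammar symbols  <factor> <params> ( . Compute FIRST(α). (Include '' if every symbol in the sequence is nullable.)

{ (, *, ;, num }

Add FIRST(<factor>)\{''} = { (, *, ;, num }; <factor> is nullable, continue.
Add FIRST(<params>) = { ;, num }; <params> is not nullable, stop.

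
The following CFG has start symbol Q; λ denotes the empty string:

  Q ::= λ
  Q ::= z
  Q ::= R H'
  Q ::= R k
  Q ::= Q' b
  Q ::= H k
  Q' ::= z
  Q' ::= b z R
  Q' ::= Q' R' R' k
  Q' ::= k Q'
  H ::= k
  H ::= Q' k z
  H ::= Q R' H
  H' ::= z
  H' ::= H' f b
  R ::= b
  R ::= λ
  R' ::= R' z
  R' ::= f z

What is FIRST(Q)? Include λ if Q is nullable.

Q ::= λ contributes λ.
Q ::= z contributes {z}.
From Q ::= R H': R nullable, take FIRST(R) ∪ FIRST(H') = { b, z }.
From Q ::= R k: R nullable, take FIRST(R) ∪ {k} = { b, k }.
From Q ::= Q' b: add FIRST(Q') = { b, k, z }.
From Q ::= H k: add FIRST(H) = { b, f, k, z }.
Union: FIRST(Q) = { b, f, k, z, λ }.

{ b, f, k, z, λ }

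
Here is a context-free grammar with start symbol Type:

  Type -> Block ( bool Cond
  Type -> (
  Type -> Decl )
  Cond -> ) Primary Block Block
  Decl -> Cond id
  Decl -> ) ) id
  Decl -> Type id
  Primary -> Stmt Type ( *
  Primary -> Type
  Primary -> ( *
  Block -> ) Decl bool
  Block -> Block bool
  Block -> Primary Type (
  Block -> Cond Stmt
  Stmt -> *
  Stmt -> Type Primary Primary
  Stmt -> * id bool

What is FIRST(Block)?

{ (, ), * }

Block -> ) Decl bool contributes {)}.
From Block -> Block bool: add FIRST(Block) = { (, ), * }.
From Block -> Primary Type (: add FIRST(Primary) = { (, ), * }.
From Block -> Cond Stmt: add FIRST(Cond) = { ) }.
Union: FIRST(Block) = { (, ), * }.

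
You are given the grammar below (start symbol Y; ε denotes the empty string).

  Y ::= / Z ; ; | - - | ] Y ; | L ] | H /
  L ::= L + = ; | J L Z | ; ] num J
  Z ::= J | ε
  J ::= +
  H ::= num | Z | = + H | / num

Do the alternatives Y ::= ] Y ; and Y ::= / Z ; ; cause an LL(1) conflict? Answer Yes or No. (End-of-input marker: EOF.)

No

FIRST(] Y ;) = { ] } and FIRST(/ Z ; ;) = { / }.
The FIRST sets are disjoint and neither alternative is nullable — no conflict.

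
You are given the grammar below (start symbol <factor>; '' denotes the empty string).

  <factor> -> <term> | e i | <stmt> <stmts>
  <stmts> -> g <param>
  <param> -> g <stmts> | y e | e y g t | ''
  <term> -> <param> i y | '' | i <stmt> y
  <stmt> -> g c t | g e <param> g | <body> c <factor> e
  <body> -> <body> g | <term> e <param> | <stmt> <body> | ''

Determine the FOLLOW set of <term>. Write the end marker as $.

{ $, e }

In <factor> -> <term>: <term> is at the end, add FOLLOW(<factor>) = { $, e }.
In <body> -> <term> e <param>: add FIRST(e <param>) = { e }.
Union: FOLLOW(<term>) = { $, e }.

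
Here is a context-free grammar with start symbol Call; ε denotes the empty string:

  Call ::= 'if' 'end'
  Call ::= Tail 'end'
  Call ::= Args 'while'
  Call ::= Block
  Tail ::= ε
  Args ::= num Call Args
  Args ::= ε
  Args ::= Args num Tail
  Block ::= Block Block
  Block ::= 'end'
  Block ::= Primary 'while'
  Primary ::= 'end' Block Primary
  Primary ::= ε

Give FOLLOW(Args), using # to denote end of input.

In Call ::= Args 'while': add FIRST('while') = { 'while' }.
In Args ::= num Call Args: Args is at the end, add FOLLOW(Args) = { 'while', num }.
In Args ::= Args num Tail: add FIRST(num Tail) = { num }.
Union: FOLLOW(Args) = { 'while', num }.

{ 'while', num }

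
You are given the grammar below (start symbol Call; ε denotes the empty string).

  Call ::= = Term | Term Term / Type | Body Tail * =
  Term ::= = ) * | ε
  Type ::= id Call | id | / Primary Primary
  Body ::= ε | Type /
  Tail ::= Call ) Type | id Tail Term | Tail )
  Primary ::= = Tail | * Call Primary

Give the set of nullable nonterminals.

Directly nullable (have an ε-production): Term, Body.
No other nonterminal has a production whose RHS symbols are all nullable.

{ Body, Term }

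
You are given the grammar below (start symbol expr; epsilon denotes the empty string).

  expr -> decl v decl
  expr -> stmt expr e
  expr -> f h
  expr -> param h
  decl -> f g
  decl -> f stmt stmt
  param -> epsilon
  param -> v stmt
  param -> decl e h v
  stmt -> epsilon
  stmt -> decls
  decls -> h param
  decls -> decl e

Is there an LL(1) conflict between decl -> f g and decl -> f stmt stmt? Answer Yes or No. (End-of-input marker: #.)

Yes

FIRST(f g) = { f } and FIRST(f stmt stmt) = { f }.
Both contain f, so the two alternatives are not disjoint — LL(1) conflict.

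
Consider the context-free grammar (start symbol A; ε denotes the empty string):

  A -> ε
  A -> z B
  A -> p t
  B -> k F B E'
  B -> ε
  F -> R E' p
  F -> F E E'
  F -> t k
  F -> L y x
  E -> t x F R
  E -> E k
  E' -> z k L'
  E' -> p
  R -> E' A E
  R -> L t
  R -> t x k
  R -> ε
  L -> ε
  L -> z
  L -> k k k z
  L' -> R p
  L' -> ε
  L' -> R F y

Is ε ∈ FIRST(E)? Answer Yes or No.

Nullable nonterminals: A, B, L, L', R.
No production of E has an RHS whose symbols are all nullable, so E is not nullable.

No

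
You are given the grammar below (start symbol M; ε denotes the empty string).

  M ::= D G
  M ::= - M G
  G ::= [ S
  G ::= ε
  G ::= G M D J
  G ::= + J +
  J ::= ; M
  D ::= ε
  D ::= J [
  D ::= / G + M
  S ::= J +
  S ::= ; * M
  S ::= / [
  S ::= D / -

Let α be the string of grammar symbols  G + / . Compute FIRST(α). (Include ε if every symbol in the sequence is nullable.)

{ +, -, /, ;, [ }

Add FIRST(G)\{ε} = { +, -, /, ;, [ }; G is nullable, continue.
+ is a terminal; add {+} and stop.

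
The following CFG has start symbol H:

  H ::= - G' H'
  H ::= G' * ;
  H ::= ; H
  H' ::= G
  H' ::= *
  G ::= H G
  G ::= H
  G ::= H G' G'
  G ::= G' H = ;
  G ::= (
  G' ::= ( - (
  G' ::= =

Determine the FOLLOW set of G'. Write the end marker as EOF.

In H ::= - G' H': add FIRST(H') = { (, *, -, ;, = }.
In H ::= G' * ;: add FIRST(* ;) = { * }.
In G ::= H G' G': add FIRST(G') = { (, = }.
In G ::= H G' G': G' is at the end, add FOLLOW(G) = { EOF, (, -, ;, = }.
In G ::= G' H = ;: add FIRST(H = ;) = { (, -, ;, = }.
Union: FOLLOW(G') = { EOF, (, *, -, ;, = }.

{ EOF, (, *, -, ;, = }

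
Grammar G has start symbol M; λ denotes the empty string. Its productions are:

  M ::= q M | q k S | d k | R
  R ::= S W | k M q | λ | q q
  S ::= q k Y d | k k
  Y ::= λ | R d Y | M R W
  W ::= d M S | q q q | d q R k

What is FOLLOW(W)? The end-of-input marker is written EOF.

In R ::= S W: W is at the end, add FOLLOW(R) = { EOF, d, k, q }.
In Y ::= M R W: W is at the end, add FOLLOW(Y) = { d }.
Union: FOLLOW(W) = { EOF, d, k, q }.

{ EOF, d, k, q }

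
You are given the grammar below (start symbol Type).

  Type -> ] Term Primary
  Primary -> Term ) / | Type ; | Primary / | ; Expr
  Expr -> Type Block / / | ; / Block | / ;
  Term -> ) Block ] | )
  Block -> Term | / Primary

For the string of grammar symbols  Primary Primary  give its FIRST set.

{ ), ;, ] }

Add FIRST(Primary) = { ), ;, ] }; Primary is not nullable, stop.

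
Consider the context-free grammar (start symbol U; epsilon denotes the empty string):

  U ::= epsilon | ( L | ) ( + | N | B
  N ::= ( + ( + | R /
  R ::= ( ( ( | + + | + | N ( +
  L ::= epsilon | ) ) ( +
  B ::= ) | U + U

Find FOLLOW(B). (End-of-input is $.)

In U ::= B: B is at the end, add FOLLOW(U) = { $, + }.
Union: FOLLOW(B) = { $, + }.

{ $, + }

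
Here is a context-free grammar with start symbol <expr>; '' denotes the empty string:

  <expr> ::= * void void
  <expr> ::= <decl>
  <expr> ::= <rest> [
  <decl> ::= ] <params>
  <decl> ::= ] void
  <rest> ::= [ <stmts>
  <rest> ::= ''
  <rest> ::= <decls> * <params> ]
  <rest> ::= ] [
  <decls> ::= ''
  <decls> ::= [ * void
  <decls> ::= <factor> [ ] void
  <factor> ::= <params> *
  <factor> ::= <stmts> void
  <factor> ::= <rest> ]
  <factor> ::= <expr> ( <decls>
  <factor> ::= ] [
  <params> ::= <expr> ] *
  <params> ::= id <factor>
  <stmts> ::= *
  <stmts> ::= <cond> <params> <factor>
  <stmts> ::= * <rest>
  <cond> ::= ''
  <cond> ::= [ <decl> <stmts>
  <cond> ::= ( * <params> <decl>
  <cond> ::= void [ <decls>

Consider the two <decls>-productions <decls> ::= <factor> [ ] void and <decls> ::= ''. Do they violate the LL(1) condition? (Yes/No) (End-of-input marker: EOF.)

Yes

FIRST(<factor> [ ] void) = { (, *, [, ], id, void } and FIRST('') = { '' }.
The second alternative is nullable and FOLLOW(<decls>) = { EOF, (, *, [, ], id, void } shares ( with FIRST of the first — conflict.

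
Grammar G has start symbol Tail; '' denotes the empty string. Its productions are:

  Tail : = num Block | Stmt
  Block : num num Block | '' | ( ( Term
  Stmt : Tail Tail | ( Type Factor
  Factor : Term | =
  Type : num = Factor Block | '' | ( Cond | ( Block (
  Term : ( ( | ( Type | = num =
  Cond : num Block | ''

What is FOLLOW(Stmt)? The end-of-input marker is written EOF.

In Tail : Stmt: Stmt is at the end, add FOLLOW(Tail) = { EOF, (, = }.
Union: FOLLOW(Stmt) = { EOF, (, = }.

{ EOF, (, = }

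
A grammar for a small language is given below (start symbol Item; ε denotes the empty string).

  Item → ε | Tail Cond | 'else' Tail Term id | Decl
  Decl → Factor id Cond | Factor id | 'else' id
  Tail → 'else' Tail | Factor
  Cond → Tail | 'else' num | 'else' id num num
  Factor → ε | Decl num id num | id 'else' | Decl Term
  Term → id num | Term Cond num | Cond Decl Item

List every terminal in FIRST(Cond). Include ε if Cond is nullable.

{ 'else', id, ε }

From Cond → Tail: add FIRST(Tail) = { 'else', id, ε } (including ε since Tail is nullable).
Cond → 'else' num contributes {'else'}.
Cond → 'else' id num num contributes {'else'}.
Union: FIRST(Cond) = { 'else', id, ε }.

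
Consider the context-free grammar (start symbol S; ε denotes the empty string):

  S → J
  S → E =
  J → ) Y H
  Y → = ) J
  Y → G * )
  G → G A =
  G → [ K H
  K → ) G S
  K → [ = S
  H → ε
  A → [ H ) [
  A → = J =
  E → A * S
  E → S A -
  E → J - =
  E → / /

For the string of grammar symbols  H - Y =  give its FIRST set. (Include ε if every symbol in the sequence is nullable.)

Add FIRST(H)\{ε} = {  }; H is nullable, continue.
- is a terminal; add {-} and stop.

{ - }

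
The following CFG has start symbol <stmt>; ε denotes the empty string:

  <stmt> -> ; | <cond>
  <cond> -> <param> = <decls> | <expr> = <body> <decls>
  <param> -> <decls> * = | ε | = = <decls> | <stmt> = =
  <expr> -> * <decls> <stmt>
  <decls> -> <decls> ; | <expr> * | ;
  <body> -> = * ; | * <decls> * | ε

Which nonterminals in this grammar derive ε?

Directly nullable (have an ε-production): <param>, <body>.
No other nonterminal has a production whose RHS symbols are all nullable.

{ <body>, <param> }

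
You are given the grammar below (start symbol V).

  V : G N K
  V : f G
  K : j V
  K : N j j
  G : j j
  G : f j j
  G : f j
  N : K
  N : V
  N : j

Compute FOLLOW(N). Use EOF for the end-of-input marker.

In V : G N K: add FIRST(K) = { f, j }.
In K : N j j: add FIRST(j j) = { j }.
Union: FOLLOW(N) = { f, j }.

{ f, j }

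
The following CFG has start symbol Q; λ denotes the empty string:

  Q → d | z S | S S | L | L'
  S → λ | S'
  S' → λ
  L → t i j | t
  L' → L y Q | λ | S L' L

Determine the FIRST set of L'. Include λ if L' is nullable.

From L' → L y Q: add FIRST(L) = { t }.
L' → λ contributes λ.
From L' → S L' L: S, L' nullable, take FIRST(S) ∪ FIRST(L') ∪ FIRST(L) = { t }.
Union: FIRST(L') = { t, λ }.

{ t, λ }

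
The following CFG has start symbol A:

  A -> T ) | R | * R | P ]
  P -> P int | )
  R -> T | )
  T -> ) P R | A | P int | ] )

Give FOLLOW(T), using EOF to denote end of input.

{ EOF, ) }

In A -> T ): add FIRST()) = { ) }.
In R -> T: T is at the end, add FOLLOW(R) = { EOF, ) }.
Union: FOLLOW(T) = { EOF, ) }.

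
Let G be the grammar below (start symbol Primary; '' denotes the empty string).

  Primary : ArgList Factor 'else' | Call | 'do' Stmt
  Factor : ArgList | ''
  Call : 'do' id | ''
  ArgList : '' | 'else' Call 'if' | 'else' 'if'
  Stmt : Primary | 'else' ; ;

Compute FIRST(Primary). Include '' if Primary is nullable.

{ 'do', 'else', '' }

From Primary : ArgList Factor 'else': ArgList, Factor nullable, take FIRST(ArgList) ∪ FIRST(Factor) ∪ {'else'} = { 'else' }.
From Primary : Call: add FIRST(Call) = { 'do', '' } (including '' since Call is nullable).
Primary : 'do' Stmt contributes {'do'}.
Union: FIRST(Primary) = { 'do', 'else', '' }.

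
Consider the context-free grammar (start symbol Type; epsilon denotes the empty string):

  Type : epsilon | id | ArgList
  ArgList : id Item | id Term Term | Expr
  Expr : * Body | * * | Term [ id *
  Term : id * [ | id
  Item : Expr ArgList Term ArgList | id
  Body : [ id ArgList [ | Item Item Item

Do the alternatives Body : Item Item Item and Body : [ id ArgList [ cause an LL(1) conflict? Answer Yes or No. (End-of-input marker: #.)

FIRST(Item Item Item) = { *, id } and FIRST([ id ArgList [) = { [ }.
The FIRST sets are disjoint and neither alternative is nullable — no conflict.

No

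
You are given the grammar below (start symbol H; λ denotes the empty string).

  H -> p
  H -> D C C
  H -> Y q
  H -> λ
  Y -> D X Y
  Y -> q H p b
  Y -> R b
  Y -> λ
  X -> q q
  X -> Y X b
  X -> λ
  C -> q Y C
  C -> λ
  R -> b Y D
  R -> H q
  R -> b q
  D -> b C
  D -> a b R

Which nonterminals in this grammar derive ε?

{ C, H, X, Y }

Directly nullable (have an λ-production): H, Y, X, C.
No other nonterminal has a production whose RHS symbols are all nullable.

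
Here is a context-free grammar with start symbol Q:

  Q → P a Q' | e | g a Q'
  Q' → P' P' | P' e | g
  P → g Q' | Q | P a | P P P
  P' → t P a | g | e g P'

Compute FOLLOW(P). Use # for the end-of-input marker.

In Q → P a Q': add FIRST(a Q') = { a }.
In P → P a: add FIRST(a) = { a }.
In P → P P P: add FIRST(P P) = { e, g }.
In P → P P P: add FIRST(P) = { e, g }.
In P → P P P: P is at the end, add FOLLOW(P) = { a, e, g }.
In P' → t P a: add FIRST(a) = { a }.
Union: FOLLOW(P) = { a, e, g }.

{ a, e, g }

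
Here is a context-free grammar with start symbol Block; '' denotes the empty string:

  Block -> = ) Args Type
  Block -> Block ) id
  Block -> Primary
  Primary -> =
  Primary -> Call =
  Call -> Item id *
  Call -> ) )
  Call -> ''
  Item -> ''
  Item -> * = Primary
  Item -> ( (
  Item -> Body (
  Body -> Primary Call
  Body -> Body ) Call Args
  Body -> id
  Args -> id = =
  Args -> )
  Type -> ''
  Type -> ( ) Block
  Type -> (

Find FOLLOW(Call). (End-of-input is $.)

In Primary -> Call =: add FIRST(=) = { = }.
In Body -> Primary Call: Call is at the end, add FOLLOW(Body) = { (, ) }.
In Body -> Body ) Call Args: add FIRST(Args) = { ), id }.
Union: FOLLOW(Call) = { (, ), =, id }.

{ (, ), =, id }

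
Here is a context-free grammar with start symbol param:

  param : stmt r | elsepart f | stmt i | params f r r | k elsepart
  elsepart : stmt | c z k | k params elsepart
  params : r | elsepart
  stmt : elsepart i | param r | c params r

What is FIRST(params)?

{ c, k, r }

params : r contributes {r}.
From params : elsepart: add FIRST(elsepart) = { c, k, r }.
Union: FIRST(params) = { c, k, r }.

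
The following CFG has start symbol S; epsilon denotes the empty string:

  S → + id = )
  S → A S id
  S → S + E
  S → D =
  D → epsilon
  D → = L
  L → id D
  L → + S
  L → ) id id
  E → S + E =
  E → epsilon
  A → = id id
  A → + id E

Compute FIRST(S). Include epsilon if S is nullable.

S → + id = ) contributes {+}.
From S → A S id: add FIRST(A) = { +, = }.
From S → S + E: add FIRST(S) = { +, = }.
From S → D =: D nullable, take FIRST(D) ∪ {=} = { = }.
Union: FIRST(S) = { +, = }.

{ +, = }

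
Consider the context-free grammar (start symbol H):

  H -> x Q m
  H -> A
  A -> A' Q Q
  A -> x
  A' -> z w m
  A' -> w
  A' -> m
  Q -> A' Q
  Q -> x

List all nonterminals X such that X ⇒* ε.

No nonterminal has an empty production or an RHS whose symbols are all nullable.

{ } (none)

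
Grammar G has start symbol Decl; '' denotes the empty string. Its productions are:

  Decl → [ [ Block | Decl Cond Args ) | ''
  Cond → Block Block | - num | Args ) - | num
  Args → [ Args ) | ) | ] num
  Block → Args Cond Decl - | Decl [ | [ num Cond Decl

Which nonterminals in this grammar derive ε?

Directly nullable (have an ''-production): Decl.
No other nonterminal has a production whose RHS symbols are all nullable.

{ Decl }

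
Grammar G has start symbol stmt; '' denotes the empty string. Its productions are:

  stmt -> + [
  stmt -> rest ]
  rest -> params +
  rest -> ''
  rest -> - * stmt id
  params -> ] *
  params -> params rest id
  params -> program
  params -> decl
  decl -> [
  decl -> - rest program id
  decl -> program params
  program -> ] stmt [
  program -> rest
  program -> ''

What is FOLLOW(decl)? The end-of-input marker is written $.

{ +, -, [, ], id }

In params -> decl: decl is at the end, add FOLLOW(params) = { +, -, [, ], id }.
Union: FOLLOW(decl) = { +, -, [, ], id }.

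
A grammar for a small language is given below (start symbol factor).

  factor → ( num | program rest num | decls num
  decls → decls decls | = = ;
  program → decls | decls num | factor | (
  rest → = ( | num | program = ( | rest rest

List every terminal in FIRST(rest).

rest → = ( contributes {=}.
rest → num contributes {num}.
From rest → program = (: add FIRST(program) = { (, = }.
From rest → rest rest: add FIRST(rest) = { (, =, num }.
Union: FIRST(rest) = { (, =, num }.

{ (, =, num }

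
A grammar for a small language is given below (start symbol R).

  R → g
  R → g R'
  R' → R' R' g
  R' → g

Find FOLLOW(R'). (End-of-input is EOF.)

{ EOF, g }

In R → g R': R' is at the end, add FOLLOW(R) = { EOF }.
In R' → R' R' g: add FIRST(R' g) = { g }.
In R' → R' R' g: add FIRST(g) = { g }.
Union: FOLLOW(R') = { EOF, g }.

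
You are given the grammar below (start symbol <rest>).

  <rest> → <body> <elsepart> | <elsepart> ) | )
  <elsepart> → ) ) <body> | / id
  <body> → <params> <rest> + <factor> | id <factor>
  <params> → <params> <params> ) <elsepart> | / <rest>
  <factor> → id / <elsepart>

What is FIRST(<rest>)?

From <rest> → <body> <elsepart>: add FIRST(<body>) = { /, id }.
From <rest> → <elsepart> ): add FIRST(<elsepart>) = { ), / }.
<rest> → ) contributes {)}.
Union: FIRST(<rest>) = { ), /, id }.

{ ), /, id }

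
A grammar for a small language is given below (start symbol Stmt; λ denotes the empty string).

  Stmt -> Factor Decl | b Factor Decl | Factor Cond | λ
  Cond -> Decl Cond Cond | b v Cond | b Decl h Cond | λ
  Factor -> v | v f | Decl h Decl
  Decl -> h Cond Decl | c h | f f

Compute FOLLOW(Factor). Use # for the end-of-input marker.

{ #, b, c, f, h }

In Stmt -> Factor Decl: add FIRST(Decl) = { c, f, h }.
In Stmt -> b Factor Decl: add FIRST(Decl) = { c, f, h }.
In Stmt -> Factor Cond: add FIRST(Cond)\{λ} = { b, c, f, h }.
  Since Cond is nullable, also add FOLLOW(Stmt) = { # }.
Union: FOLLOW(Factor) = { #, b, c, f, h }.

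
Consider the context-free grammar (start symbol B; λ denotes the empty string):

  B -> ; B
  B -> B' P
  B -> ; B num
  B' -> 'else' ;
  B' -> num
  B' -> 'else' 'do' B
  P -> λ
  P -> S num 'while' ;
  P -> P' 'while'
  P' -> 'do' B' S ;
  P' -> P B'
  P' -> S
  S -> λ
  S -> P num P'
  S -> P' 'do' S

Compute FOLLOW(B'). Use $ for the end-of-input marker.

In B -> B' P: add FIRST(P)\{λ} = { 'do', 'else', 'while', num }.
  Since P is nullable, also add FOLLOW(B) = { $, 'do', 'else', 'while', ;, num }.
In P' -> 'do' B' S ;: add FIRST(S ;) = { 'do', 'else', 'while', ;, num }.
In P' -> P B': B' is at the end, add FOLLOW(P') = { 'do', 'while', ;, num }.
Union: FOLLOW(B') = { $, 'do', 'else', 'while', ;, num }.

{ $, 'do', 'else', 'while', ;, num }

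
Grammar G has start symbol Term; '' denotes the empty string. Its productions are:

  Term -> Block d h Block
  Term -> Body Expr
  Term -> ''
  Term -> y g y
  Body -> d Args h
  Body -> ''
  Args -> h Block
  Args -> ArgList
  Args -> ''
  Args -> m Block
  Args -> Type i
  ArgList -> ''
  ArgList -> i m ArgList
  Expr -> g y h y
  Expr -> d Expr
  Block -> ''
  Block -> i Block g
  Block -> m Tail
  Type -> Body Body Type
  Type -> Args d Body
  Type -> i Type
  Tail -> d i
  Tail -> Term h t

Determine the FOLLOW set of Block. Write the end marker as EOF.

In Term -> Block d h Block: add FIRST(d h Block) = { d }.
In Term -> Block d h Block: Block is at the end, add FOLLOW(Term) = { EOF, h }.
In Args -> h Block: Block is at the end, add FOLLOW(Args) = { d, h }.
In Args -> m Block: Block is at the end, add FOLLOW(Args) = { d, h }.
In Block -> i Block g: add FIRST(g) = { g }.
Union: FOLLOW(Block) = { EOF, d, g, h }.

{ EOF, d, g, h }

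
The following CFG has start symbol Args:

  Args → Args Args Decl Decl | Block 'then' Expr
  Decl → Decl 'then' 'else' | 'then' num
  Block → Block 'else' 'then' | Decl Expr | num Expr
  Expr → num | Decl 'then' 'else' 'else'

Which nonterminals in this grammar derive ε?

{ } (none)

No nonterminal has an empty production or an RHS whose symbols are all nullable.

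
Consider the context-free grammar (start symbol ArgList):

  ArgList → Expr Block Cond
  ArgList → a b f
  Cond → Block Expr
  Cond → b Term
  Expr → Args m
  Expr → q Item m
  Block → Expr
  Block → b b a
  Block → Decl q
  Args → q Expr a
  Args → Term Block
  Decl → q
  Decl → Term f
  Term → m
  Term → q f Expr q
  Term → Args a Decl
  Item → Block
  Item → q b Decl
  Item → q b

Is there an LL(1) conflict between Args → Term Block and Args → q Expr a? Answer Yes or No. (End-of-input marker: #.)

Yes

FIRST(Term Block) = { m, q } and FIRST(q Expr a) = { q }.
Both contain q, so the two alternatives are not disjoint — LL(1) conflict.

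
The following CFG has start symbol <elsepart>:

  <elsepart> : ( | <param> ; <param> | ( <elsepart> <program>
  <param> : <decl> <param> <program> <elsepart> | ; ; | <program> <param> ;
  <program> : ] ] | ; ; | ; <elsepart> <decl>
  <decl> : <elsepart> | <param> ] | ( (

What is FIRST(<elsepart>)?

{ (, ;, ] }

<elsepart> : ( contributes {(}.
From <elsepart> : <param> ; <param>: add FIRST(<param>) = { (, ;, ] }.
<elsepart> : ( <elsepart> <program> contributes {(}.
Union: FIRST(<elsepart>) = { (, ;, ] }.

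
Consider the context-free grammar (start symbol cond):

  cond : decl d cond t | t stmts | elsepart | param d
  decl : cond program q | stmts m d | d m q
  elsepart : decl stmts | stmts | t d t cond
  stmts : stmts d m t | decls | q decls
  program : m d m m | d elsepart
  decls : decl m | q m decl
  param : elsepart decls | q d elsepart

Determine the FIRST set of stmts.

{ d, q, t }

From stmts : stmts d m t: add FIRST(stmts) = { d, q, t }.
From stmts : decls: add FIRST(decls) = { d, q, t }.
stmts : q decls contributes {q}.
Union: FIRST(stmts) = { d, q, t }.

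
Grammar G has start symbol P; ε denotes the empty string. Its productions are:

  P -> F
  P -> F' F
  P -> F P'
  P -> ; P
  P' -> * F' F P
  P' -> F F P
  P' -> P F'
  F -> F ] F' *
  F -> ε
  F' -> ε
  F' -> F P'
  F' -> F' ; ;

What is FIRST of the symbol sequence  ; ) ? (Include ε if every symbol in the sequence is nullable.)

; is a terminal; add {;} and stop.

{ ; }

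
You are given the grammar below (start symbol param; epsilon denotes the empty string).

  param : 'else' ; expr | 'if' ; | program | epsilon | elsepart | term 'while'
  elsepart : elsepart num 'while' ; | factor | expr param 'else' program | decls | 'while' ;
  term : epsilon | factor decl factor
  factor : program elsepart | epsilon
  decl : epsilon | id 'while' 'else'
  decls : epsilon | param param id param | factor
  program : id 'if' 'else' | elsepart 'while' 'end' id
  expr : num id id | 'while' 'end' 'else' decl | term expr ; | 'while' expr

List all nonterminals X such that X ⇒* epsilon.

{ decl, decls, elsepart, factor, param, term }

Directly nullable (have an epsilon-production): param, term, factor, decl, decls.
elsepart : factor with every symbol nullable, so elsepart is nullable.
No other nonterminal has a production whose RHS symbols are all nullable.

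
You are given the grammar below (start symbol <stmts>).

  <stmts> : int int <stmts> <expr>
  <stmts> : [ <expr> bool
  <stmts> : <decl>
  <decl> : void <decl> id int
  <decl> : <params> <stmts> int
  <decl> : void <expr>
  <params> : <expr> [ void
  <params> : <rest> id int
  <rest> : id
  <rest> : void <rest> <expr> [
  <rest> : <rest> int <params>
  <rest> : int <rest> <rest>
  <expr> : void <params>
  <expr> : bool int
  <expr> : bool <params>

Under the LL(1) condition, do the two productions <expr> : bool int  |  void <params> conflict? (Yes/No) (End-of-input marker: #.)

FIRST(bool int) = { bool } and FIRST(void <params>) = { void }.
The FIRST sets are disjoint and neither alternative is nullable — no conflict.

No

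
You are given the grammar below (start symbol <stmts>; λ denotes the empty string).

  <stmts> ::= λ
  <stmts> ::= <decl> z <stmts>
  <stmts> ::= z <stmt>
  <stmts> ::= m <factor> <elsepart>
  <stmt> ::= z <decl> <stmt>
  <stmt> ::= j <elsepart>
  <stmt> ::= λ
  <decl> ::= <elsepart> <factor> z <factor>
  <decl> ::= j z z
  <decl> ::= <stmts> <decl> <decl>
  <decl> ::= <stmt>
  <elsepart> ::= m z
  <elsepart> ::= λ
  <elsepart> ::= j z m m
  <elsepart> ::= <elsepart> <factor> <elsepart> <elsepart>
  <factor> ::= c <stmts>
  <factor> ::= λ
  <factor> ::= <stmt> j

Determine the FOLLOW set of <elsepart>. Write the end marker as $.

In <stmts> ::= m <factor> <elsepart>: <elsepart> is at the end, add FOLLOW(<stmts>) = { $, c, j, m, z }.
In <stmt> ::= j <elsepart>: <elsepart> is at the end, add FOLLOW(<stmt>) = { $, c, j, m, z }.
In <decl> ::= <elsepart> <factor> z <factor>: add FIRST(<factor> z <factor>) = { c, j, z }.
In <elsepart> ::= <elsepart> <factor> <elsepart> <elsepart>: add FIRST(<factor> <elsepart> <elsepart>)\{λ} = { c, j, m, z }.
  Since <factor> <elsepart> <elsepart> is nullable, also add FOLLOW(<elsepart>) = { $, c, j, m, z }.
In <elsepart> ::= <elsepart> <factor> <elsepart> <elsepart>: add FIRST(<elsepart>)\{λ} = { c, j, m, z }.
  Since <elsepart> is nullable, also add FOLLOW(<elsepart>) = { $, c, j, m, z }.
In <elsepart> ::= <elsepart> <factor> <elsepart> <elsepart>: <elsepart> is at the end, add FOLLOW(<elsepart>) = { $, c, j, m, z }.
Union: FOLLOW(<elsepart>) = { $, c, j, m, z }.

{ $, c, j, m, z }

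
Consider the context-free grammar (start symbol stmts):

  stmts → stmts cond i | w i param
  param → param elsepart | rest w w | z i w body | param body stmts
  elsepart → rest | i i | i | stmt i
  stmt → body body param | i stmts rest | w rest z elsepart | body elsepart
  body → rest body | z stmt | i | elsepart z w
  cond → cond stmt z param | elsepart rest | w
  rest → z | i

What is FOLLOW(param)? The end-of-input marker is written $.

In stmts → w i param: param is at the end, add FOLLOW(stmts) = { $, i, w, z }.
In param → param elsepart: add FIRST(elsepart) = { i, w, z }.
In param → param body stmts: add FIRST(body stmts) = { i, w, z }.
In stmt → body body param: param is at the end, add FOLLOW(stmt) = { $, i, w, z }.
In cond → cond stmt z param: param is at the end, add FOLLOW(cond) = { i, w, z }.
Union: FOLLOW(param) = { $, i, w, z }.

{ $, i, w, z }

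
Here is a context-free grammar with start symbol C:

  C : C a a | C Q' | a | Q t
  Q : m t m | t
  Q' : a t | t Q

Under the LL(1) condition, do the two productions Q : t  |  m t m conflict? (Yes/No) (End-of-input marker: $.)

No

FIRST(t) = { t } and FIRST(m t m) = { m }.
The FIRST sets are disjoint and neither alternative is nullable — no conflict.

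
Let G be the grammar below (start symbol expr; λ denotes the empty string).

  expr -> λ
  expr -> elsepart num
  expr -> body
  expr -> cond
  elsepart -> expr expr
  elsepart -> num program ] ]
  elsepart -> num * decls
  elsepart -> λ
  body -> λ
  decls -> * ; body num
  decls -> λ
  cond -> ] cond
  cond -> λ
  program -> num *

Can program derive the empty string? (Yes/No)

No

Nullable nonterminals: body, cond, decls, elsepart, expr.
No production of program has an RHS whose symbols are all nullable, so program is not nullable.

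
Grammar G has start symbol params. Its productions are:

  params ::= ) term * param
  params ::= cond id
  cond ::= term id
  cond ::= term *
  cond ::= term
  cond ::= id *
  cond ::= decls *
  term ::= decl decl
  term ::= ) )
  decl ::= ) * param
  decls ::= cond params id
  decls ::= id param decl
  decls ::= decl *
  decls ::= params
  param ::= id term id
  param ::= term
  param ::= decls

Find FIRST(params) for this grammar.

{ ), id }

params ::= ) term * param contributes {)}.
From params ::= cond id: add FIRST(cond) = { ), id }.
Union: FIRST(params) = { ), id }.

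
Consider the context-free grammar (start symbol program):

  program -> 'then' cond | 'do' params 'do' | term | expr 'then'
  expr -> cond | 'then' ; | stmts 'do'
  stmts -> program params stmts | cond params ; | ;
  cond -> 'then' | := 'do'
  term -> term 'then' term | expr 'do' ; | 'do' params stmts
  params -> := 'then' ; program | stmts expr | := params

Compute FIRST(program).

program -> 'then' cond contributes {'then'}.
program -> 'do' params 'do' contributes {'do'}.
From program -> term: add FIRST(term) = { 'do', 'then', :=, ; }.
From program -> expr 'then': add FIRST(expr) = { 'do', 'then', :=, ; }.
Union: FIRST(program) = { 'do', 'then', :=, ; }.

{ 'do', 'then', :=, ; }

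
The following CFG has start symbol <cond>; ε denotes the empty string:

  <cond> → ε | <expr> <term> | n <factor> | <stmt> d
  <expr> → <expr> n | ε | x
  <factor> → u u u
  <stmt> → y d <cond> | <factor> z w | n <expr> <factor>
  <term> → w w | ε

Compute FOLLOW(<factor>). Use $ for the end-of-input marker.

{ $, d, z }

In <cond> → n <factor>: <factor> is at the end, add FOLLOW(<cond>) = { $, d }.
In <stmt> → <factor> z w: add FIRST(z w) = { z }.
In <stmt> → n <expr> <factor>: <factor> is at the end, add FOLLOW(<stmt>) = { d }.
Union: FOLLOW(<factor>) = { $, d, z }.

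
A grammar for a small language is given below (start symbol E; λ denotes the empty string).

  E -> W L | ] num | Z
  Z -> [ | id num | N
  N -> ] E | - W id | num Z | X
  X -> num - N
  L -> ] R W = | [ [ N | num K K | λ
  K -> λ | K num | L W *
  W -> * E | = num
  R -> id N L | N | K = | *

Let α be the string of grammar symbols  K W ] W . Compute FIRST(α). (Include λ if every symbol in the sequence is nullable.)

Add FIRST(K)\{λ} = { *, =, [, ], num }; K is nullable, continue.
Add FIRST(W) = { *, = }; W is not nullable, stop.

{ *, =, [, ], num }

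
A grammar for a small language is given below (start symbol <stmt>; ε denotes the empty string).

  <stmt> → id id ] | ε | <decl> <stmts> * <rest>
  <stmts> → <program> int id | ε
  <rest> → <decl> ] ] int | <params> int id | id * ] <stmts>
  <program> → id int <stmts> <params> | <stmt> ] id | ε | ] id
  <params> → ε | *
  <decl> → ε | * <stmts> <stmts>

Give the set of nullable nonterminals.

Directly nullable (have an ε-production): <stmt>, <stmts>, <program>, <params>, <decl>.
No other nonterminal has a production whose RHS symbols are all nullable.

{ <decl>, <params>, <program>, <stmt>, <stmts> }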